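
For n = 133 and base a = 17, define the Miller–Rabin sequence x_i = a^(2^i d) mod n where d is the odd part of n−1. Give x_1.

n − 1 = 132 = 2^2 · 33, so s = 2 and d = 33.
By repeated squaring, 17^33 ≡ 83 (mod 133).
x_0 = 83.
x_1 = 83^2 mod 133 = 106.

106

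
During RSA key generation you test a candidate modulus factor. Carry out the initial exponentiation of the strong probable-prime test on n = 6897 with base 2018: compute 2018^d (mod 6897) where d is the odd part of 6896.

3767

n − 1 = 6896 = 2^4 · 431, so s = 4 and d = 431.
2018^431 mod 6897 = 3767.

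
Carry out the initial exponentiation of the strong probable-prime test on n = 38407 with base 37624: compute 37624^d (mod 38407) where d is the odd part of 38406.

31865

n − 1 = 38406 = 2^1 · 19203, so s = 1 and d = 19203.
37624^19203 mod 38407 = 31865.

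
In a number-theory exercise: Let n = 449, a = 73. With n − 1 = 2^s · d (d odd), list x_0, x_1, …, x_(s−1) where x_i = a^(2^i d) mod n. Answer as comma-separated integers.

n − 1 = 448 = 2^6 · 7, so s = 6 and d = 7.
x_0 = 73^7 mod 449 = 341.
x_1 = 341^2 mod 449 = 439.
x_2 = 439^2 mod 449 = 100.
x_3 = 100^2 mod 449 = 122.
x_4 = 122^2 mod 449 = 67.
x_5 = 67^2 mod 449 = 448.

341, 439, 100, 122, 67, 448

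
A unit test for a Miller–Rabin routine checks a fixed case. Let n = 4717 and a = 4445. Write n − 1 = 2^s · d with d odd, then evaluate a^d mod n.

n − 1 = 4716 = 2^2 · 1179, so s = 2 and d = 1179.
4445^1179 mod 4717 = 752.

752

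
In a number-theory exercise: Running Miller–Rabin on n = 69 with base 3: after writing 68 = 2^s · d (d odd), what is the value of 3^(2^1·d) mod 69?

n − 1 = 68 = 2^2 · 17, so s = 2 and d = 17.
x_0 = 3^17 mod 69 = 39.
x_1 = 39^2 mod 69 = 3.

3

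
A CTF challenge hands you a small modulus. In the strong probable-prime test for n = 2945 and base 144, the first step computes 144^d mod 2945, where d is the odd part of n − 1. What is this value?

2344

n − 1 = 2944 = 2^7 · 23, so s = 7 and d = 23.
144^23 mod 2945 = 2344.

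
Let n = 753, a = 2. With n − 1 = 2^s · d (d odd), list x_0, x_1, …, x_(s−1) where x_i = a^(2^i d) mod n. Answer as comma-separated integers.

n − 1 = 752 = 2^4 · 47, so s = 4 and d = 47.
x_0 = 2^47 mod 753 = 659.
x_1 = 659^2 mod 753 = 553.
x_2 = 553^2 mod 753 = 91.
x_3 = 91^2 mod 753 = 751.

659, 553, 91, 751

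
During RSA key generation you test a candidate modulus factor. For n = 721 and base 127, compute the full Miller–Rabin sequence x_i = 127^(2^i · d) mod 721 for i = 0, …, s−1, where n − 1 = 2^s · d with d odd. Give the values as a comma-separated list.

n − 1 = 720 = 2^4 · 45, so s = 4 and d = 45.
x_0 = 127^45 mod 721 = 113.
x_1 = 113^2 mod 721 = 512.
x_2 = 512^2 mod 721 = 421.
x_3 = 421^2 mod 721 = 596.

113, 512, 421, 596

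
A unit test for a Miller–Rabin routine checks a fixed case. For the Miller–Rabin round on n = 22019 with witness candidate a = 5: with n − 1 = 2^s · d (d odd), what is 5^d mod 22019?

n − 1 = 22018 = 2^1 · 11009, so s = 1 and d = 11009.
5^11009 mod 22019 = 5543.

5543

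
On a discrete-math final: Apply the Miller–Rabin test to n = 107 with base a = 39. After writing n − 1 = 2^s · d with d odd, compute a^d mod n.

n − 1 = 106 = 2^1 · 53, so s = 1 and d = 53.
Repeated squaring mod 107: 39^1 ≡ 39, 39^2 ≡ 23, 39^4 ≡ 101, 39^8 ≡ 36, 39^16 ≡ 12, 39^32 ≡ 37.
53 = 32 + 16 + 4 + 1, so 39^53 ≡ 37·12·101·39 ≡ 1 (mod 107).

1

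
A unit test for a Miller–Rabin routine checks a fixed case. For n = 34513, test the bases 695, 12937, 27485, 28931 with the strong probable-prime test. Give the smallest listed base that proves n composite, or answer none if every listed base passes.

none

n − 1 = 34512 = 2^4 · 2157, so s = 4 and d = 2157.
Base 695: x_0 = 695^2157 mod 34513 = 5512. x_0 is neither 1 nor 34512, so continue squaring. x_1 = 5512^2 mod 34513 = 10704. x_2 = 10704^2 mod 34513 = 26969. x_3 = 26969^2 mod 34513 = 34512. x_3 ≡ −1, so 695 is not a witness.
Base 12937: x_0 = 12937^2157 mod 34513 = 5512. x_0 is neither 1 nor 34512, so continue squaring. x_1 = 5512^2 mod 34513 = 10704. x_2 = 10704^2 mod 34513 = 26969. x_3 = 26969^2 mod 34513 = 34512. x_3 ≡ −1, so 12937 is not a witness.
Base 27485: x_0 = 27485^2157 mod 34513 = 10704. x_0 is neither 1 nor 34512, so continue squaring. x_1 = 10704^2 mod 34513 = 26969. x_2 = 26969^2 mod 34513 = 34512. x_2 ≡ −1, so 27485 is not a witness.
Base 28931: x_0 = 28931^2157 mod 34513 = 34512. x_0 = 34512 ≡ −1, so 28931 is not a witness.
No listed base is a witness for 34513.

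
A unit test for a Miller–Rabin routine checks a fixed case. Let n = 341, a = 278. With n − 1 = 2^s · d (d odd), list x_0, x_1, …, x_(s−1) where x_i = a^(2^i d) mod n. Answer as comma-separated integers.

n − 1 = 340 = 2^2 · 85, so s = 2 and d = 85.
x_0 = 278^85 mod 341 = 309.
x_1 = 309^2 mod 341 = 1.

309, 1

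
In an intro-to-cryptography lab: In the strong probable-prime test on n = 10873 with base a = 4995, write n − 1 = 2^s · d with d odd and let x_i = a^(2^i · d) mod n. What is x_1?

3029

n − 1 = 10872 = 2^3 · 1359, so s = 3 and d = 1359.
x_0 = 4995^1359 mod 10873 = 6022.
x_1 = 6022^2 mod 10873 = 3029.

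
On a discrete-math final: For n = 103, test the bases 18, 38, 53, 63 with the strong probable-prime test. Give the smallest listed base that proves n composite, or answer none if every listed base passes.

none

n − 1 = 102 = 2^1 · 51, so s = 1 and d = 51.
Base 18: x_0 = 18^51 mod 103 = 1. x_0 = 1, so 18 is not a witness.
Base 38: x_0 = 38^51 mod 103 = 1. x_0 = 1, so 38 is not a witness.
Base 53: x_0 = 53^51 mod 103 = 102. x_0 = 102 ≡ −1, so 53 is not a witness.
Base 63: x_0 = 63^51 mod 103 = 1. x_0 = 1, so 63 is not a witness.
No listed base is a witness for 103.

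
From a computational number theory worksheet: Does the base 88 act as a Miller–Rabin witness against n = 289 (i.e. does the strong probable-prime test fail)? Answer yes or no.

n − 1 = 288 = 2^5 · 9, so s = 5 and d = 9.
x_0 = 88^9 mod 289 = 133.
x_0 is neither 1 nor 288, so continue squaring.
x_1 = 133^2 mod 289 = 60.
x_2 = 60^2 mod 289 = 132.
x_3 = 132^2 mod 289 = 84.
x_4 = 84^2 mod 289 = 120.
Reached i = s−1 = 4 without hitting −1: 88 is a Miller–Rabin witness and 289 is composite.

yes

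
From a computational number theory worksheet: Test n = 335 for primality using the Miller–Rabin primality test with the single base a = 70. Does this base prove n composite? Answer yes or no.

yes

n − 1 = 334 = 2^1 · 167, so s = 1 and d = 167.
x_0 = 70^167 mod 335 = 125.
x_0 ∉ {1, 334} and s = 1, so 70 is a Miller–Rabin witness and 335 is composite.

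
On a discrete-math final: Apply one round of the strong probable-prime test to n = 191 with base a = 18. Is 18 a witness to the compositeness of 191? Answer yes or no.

n − 1 = 190 = 2^1 · 95, so s = 1 and d = 95.
By repeated squaring, 18^95 ≡ 1 (mod 191).
x_0 = 18^95 mod 191 = 1.
x_0 = 1, so 18 is not a witness.

no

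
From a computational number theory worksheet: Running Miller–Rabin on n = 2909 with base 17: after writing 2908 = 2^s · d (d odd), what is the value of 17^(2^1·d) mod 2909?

1

n − 1 = 2908 = 2^2 · 727, so s = 2 and d = 727.
x_0 = 17^727 mod 2909 = 2908.
x_1 = 2908^2 mod 2909 = 1.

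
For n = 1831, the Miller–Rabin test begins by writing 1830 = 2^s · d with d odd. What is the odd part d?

915

Halving: 1830 → 915; 915 is odd.
So 1830 = 2^1 · 915.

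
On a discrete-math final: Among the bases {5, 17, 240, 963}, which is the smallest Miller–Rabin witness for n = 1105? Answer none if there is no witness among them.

5

n − 1 = 1104 = 2^4 · 69, so s = 4 and d = 69.
Base 5: x_0 = 5^69 mod 1105 = 915. x_0 is neither 1 nor 1104, so continue squaring. x_1 = 915^2 mod 1105 = 740. x_2 = 740^2 mod 1105 = 625. x_3 = 625^2 mod 1105 = 560. Reached i = s−1 = 3 without hitting −1: 5 is a Miller–Rabin witness and 1105 is composite.
Base 17: x_0 = 17^69 mod 1105 = 272. x_0 is neither 1 nor 1104, so continue squaring. x_1 = 272^2 mod 1105 = 1054. x_2 = 1054^2 mod 1105 = 391. x_3 = 391^2 mod 1105 = 391. Reached i = s−1 = 3 without hitting −1: 17 is a Miller–Rabin witness and 1105 is composite.
Base 240: x_0 = 240^69 mod 1105 = 525. x_0 is neither 1 nor 1104, so continue squaring. x_1 = 525^2 mod 1105 = 480. x_2 = 480^2 mod 1105 = 560. x_3 = 560^2 mod 1105 = 885. Reached i = s−1 = 3 without hitting −1: 240 is a Miller–Rabin witness and 1105 is composite.
Base 963: x_0 = 963^69 mod 1105 = 248. x_0 is neither 1 nor 1104, so continue squaring. x_1 = 248^2 mod 1105 = 729. x_2 = 729^2 mod 1105 = 1041. x_3 = 1041^2 mod 1105 = 781. Reached i = s−1 = 3 without hitting −1: 963 is a Miller–Rabin witness and 1105 is composite.
The smallest witness among the given bases is 5.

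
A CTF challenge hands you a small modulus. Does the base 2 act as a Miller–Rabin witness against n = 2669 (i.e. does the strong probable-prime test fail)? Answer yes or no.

n − 1 = 2668 = 2^2 · 667, so s = 2 and d = 667.
x_0 = 2^667 mod 2669 = 1436.
x_0 is neither 1 nor 2668, so continue squaring.
x_1 = 1436^2 mod 2669 = 1628.
Reached i = s−1 = 1 without hitting −1: 2 is a Miller–Rabin witness and 2669 is composite.

yes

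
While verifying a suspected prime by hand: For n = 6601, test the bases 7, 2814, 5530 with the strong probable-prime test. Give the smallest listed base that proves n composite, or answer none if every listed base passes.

n − 1 = 6600 = 2^3 · 825, so s = 3 and d = 825.
Base 7: x_0 = 7^825 mod 6601 = 413. x_0 is neither 1 nor 6600, so continue squaring. x_1 = 413^2 mod 6601 = 5544. x_2 = 5544^2 mod 6601 = 1680. Reached i = s−1 = 2 without hitting −1: 7 is a Miller–Rabin witness and 6601 is composite.
Base 2814: x_0 = 2814^825 mod 6601 = 875. x_0 is neither 1 nor 6600, so continue squaring. x_1 = 875^2 mod 6601 = 6510. x_2 = 6510^2 mod 6601 = 1680. Reached i = s−1 = 2 without hitting −1: 2814 is a Miller–Rabin witness and 6601 is composite.
Base 5530: x_0 = 5530^825 mod 6601 = 1057. x_0 is neither 1 nor 6600, so continue squaring. x_1 = 1057^2 mod 6601 = 1680. x_2 = 1680^2 mod 6601 = 3773. Reached i = s−1 = 2 without hitting −1: 5530 is a Miller–Rabin witness and 6601 is composite.
The smallest witness among the given bases is 7.

7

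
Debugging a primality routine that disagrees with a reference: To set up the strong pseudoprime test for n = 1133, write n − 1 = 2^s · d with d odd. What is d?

Halving: 1132 → 566 → 283; 283 is odd.
So 1132 = 2^2 · 283.

283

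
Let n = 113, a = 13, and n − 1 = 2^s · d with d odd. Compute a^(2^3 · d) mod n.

n − 1 = 112 = 2^4 · 7, so s = 4 and d = 7.
Repeated squaring mod 113: 13^1 ≡ 13, 13^2 ≡ 56, 13^4 ≡ 85.
7 = 4 + 2 + 1, so 13^7 ≡ 85·56·13 ≡ 69 (mod 113).
x_0 = 69.
x_1 = 69^2 mod 113 = 15.
x_2 = 15^2 mod 113 = 112.
x_3 = 112^2 mod 113 = 1.

1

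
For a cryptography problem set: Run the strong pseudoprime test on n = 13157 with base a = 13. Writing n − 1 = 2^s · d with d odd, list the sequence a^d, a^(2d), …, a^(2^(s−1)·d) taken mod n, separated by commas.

12383, 7011

n − 1 = 13156 = 2^2 · 3289, so s = 2 and d = 3289.
x_0 = 13^3289 mod 13157 = 12383.
x_1 = 12383^2 mod 13157 = 7011.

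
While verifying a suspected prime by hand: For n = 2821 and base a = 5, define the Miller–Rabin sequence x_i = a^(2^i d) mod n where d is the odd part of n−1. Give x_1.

1520

n − 1 = 2820 = 2^2 · 705, so s = 2 and d = 705.
Repeated squaring mod 2821: 5^1 ≡ 5, 5^2 ≡ 25, 5^4 ≡ 625, 5^8 ≡ 1327, 5^16 ≡ 625, 5^32 ≡ 1327, 5^64 ≡ 625, 5^128 ≡ 1327, 5^256 ≡ 625, 5^512 ≡ 1327.
705 = 512 + 128 + 64 + 1, so 5^705 ≡ 1327·1327·625·5 ≡ 993 (mod 2821).
x_0 = 993.
x_1 = 993^2 mod 2821 = 1520.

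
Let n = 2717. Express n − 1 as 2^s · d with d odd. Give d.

Halving: 2716 → 1358 → 679; 679 is odd.
So 2716 = 2^2 · 679.

679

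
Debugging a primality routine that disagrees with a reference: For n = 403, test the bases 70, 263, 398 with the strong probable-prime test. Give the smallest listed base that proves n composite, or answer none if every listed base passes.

70

n − 1 = 402 = 2^1 · 201, so s = 1 and d = 201.
Base 70: x_0 = 70^201 mod 403 = 70. x_0 ∉ {1, 402} and s = 1, so 70 is a Miller–Rabin witness and 403 is composite.
Base 263: x_0 = 263^201 mod 403 = 170. x_0 ∉ {1, 402} and s = 1, so 263 is a Miller–Rabin witness and 403 is composite.
Base 398: x_0 = 398^201 mod 403 = 216. x_0 ∉ {1, 402} and s = 1, so 398 is a Miller–Rabin witness and 403 is composite.
The smallest witness among the given bases is 70.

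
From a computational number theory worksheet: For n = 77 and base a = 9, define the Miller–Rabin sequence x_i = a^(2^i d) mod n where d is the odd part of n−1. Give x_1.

n − 1 = 76 = 2^2 · 19, so s = 2 and d = 19.
Repeated squaring mod 77: 9^1 ≡ 9, 9^2 ≡ 4, 9^4 ≡ 16, 9^8 ≡ 25, 9^16 ≡ 9.
19 = 16 + 2 + 1, so 9^19 ≡ 9·4·9 ≡ 16 (mod 77).
x_0 = 16.
x_1 = 16^2 mod 77 = 25.

25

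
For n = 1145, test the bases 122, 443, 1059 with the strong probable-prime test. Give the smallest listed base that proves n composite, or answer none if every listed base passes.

n − 1 = 1144 = 2^3 · 143, so s = 3 and d = 143.
Base 122: x_0 = 122^143 mod 1145 = 1023. x_0 is neither 1 nor 1144, so continue squaring. x_1 = 1023^2 mod 1145 = 1144. x_1 ≡ −1, so 122 is not a witness.
Base 443: x_0 = 443^143 mod 1145 = 1037. x_0 is neither 1 nor 1144, so continue squaring. x_1 = 1037^2 mod 1145 = 214. x_2 = 214^2 mod 1145 = 1141. Reached i = s−1 = 2 without hitting −1: 443 is a Miller–Rabin witness and 1145 is composite.
Base 1059: x_0 = 1059^143 mod 1145 = 1004. x_0 is neither 1 nor 1144, so continue squaring. x_1 = 1004^2 mod 1145 = 416. x_2 = 416^2 mod 1145 = 161. Reached i = s−1 = 2 without hitting −1: 1059 is a Miller–Rabin witness and 1145 is composite.
The smallest witness among the given bases is 443.

443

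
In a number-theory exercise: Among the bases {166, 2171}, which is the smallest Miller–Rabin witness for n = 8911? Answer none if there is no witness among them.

n − 1 = 8910 = 2^1 · 4455, so s = 1 and d = 4455.
Base 166: x_0 = 166^4455 mod 8911 = 8910. x_0 = 8910 ≡ −1, so 166 is not a witness.
Base 2171: x_0 = 2171^4455 mod 8911 = 267. x_0 ∉ {1, 8910} and s = 1, so 2171 is a Miller–Rabin witness and 8911 is composite.
The smallest witness among the given bases is 2171.

2171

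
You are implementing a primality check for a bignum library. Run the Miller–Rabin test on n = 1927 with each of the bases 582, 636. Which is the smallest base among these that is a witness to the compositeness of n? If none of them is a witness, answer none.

582

n − 1 = 1926 = 2^1 · 963, so s = 1 and d = 963.
Base 582: x_0 = 582^963 mod 1927 = 717. x_0 ∉ {1, 1926} and s = 1, so 582 is a Miller–Rabin witness and 1927 is composite.
Base 636: x_0 = 636^963 mod 1927 = 1184. x_0 ∉ {1, 1926} and s = 1, so 636 is a Miller–Rabin witness and 1927 is composite.
The smallest witness among the given bases is 582.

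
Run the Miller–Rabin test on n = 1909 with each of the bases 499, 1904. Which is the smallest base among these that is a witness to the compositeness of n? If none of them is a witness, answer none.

n − 1 = 1908 = 2^2 · 477, so s = 2 and d = 477.
Base 499: x_0 = 499^477 mod 1909 = 1412. x_0 is neither 1 nor 1908, so continue squaring. x_1 = 1412^2 mod 1909 = 748. Reached i = s−1 = 1 without hitting −1: 499 is a Miller–Rabin witness and 1909 is composite.
Base 1904: x_0 = 1904^477 mod 1909 = 1545. x_0 is neither 1 nor 1908, so continue squaring. x_1 = 1545^2 mod 1909 = 775. Reached i = s−1 = 1 without hitting −1: 1904 is a Miller–Rabin witness and 1909 is composite.
The smallest witness among the given bases is 499.

499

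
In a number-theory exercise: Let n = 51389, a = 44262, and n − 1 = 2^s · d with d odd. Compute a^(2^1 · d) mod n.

17819

n − 1 = 51388 = 2^2 · 12847, so s = 2 and d = 12847.
x_0 = 44262^12847 mod 51389 = 34044.
x_1 = 34044^2 mod 51389 = 17819.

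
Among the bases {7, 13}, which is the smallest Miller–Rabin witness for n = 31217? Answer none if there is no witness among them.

7

n − 1 = 31216 = 2^4 · 1951, so s = 4 and d = 1951.
Base 7: x_0 = 7^1951 mod 31217 = 7. x_0 is neither 1 nor 31216, so continue squaring. x_1 = 7^2 mod 31217 = 49. x_2 = 49^2 mod 31217 = 2401. x_3 = 2401^2 mod 31217 = 20873. Reached i = s−1 = 3 without hitting −1: 7 is a Miller–Rabin witness and 31217 is composite.
Base 13: x_0 = 13^1951 mod 31217 = 9871. x_0 is neither 1 nor 31216, so continue squaring. x_1 = 9871^2 mod 31217 = 8384. x_2 = 8384^2 mod 31217 = 21989. x_3 = 21989^2 mod 31217 = 27225. Reached i = s−1 = 3 without hitting −1: 13 is a Miller–Rabin witness and 31217 is composite.
The smallest witness among the given bases is 7.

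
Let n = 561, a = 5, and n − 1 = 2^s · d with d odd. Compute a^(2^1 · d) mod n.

n − 1 = 560 = 2^4 · 35, so s = 4 and d = 35.
x_0 = 5^35 mod 561 = 23.
x_1 = 23^2 mod 561 = 529.

529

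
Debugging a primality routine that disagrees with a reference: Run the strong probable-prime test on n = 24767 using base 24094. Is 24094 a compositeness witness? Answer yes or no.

n − 1 = 24766 = 2^1 · 12383, so s = 1 and d = 12383.
Repeated squaring mod 24767: 24094^1 ≡ 24094, 24094^2 ≡ 7123, 24094^4 ≡ 14313, 24094^8 ≡ 14112, 24094^16 ≡ 21864, 24094^32 ≡ 6629, 24094^64 ≡ 6983, 24094^128 ≡ 20833, 24094^256 ≡ 21748, 24094^512 ≡ 105, 24094^1024 ≡ 11025, 24094^2048 ≡ 18956, 24094^4096 ≡ 10300, 24094^8192 ≡ 12939.
12383 = 8192 + 4096 + 64 + 16 + 8 + 4 + 2 + 1, so 24094^12383 ≡ 12939·10300·6983·21864·14112·14313·7123·24094 ≡ 1 (mod 24767).
x_0 = 24094^12383 mod 24767 = 1.
x_0 = 1, so 24094 is not a witness.

no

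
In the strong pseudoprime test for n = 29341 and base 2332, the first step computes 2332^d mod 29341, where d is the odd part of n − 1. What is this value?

n − 1 = 29340 = 2^2 · 7335, so s = 2 and d = 7335.
Repeated squaring mod 29341: 2332^1 ≡ 2332, 2332^2 ≡ 10139, 2332^4 ≡ 17798, 2332^8 ≡ 3368, 2332^16 ≡ 17798, 2332^32 ≡ 3368, 2332^64 ≡ 17798, 2332^128 ≡ 3368, 2332^256 ≡ 17798, 2332^512 ≡ 3368, 2332^1024 ≡ 17798, 2332^2048 ≡ 3368, 2332^4096 ≡ 17798.
7335 = 4096 + 2048 + 1024 + 128 + 32 + 4 + 2 + 1, so 2332^7335 ≡ 17798·3368·17798·3368·3368·17798·10139·2332 ≡ 24643 (mod 29341).

24643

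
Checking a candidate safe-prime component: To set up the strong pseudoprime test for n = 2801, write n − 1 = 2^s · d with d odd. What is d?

Halving: 2800 → 1400 → 700 → 350 → 175; 175 is odd.
So 2800 = 2^4 · 175.

175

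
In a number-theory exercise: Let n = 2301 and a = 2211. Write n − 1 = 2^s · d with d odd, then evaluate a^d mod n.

n − 1 = 2300 = 2^2 · 575, so s = 2 and d = 575.
2211^575 mod 2301 = 105.

105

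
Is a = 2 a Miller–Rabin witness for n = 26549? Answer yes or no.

n − 1 = 26548 = 2^2 · 6637, so s = 2 and d = 6637.
Repeated squaring mod 26549: 2^1 ≡ 2, 2^2 ≡ 4, 2^4 ≡ 16, 2^8 ≡ 256, 2^16 ≡ 12438, 2^32 ≡ 2821, 2^64 ≡ 19890, 2^128 ≡ 5451, 2^256 ≡ 5070, 2^512 ≡ 5468, 2^1024 ≡ 4850, 2^2048 ≡ 86, 2^4096 ≡ 7396.
6637 = 4096 + 2048 + 256 + 128 + 64 + 32 + 8 + 4 + 1, so 2^6637 ≡ 7396·86·5070·5451·19890·2821·256·16·2 ≡ 7358 (mod 26549).
x_0 = 2^6637 mod 26549 = 7358.
x_0 is neither 1 nor 26548, so continue squaring.
x_1 = 7358^2 mod 26549 = 6753.
Reached i = s−1 = 1 without hitting −1: 2 is a Miller–Rabin witness and 26549 is composite.

yes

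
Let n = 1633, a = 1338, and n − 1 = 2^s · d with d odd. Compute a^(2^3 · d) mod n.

n − 1 = 1632 = 2^5 · 51, so s = 5 and d = 51.
Repeated squaring mod 1633: 1338^1 ≡ 1338, 1338^2 ≡ 476, 1338^4 ≡ 1222, 1338^8 ≡ 722, 1338^16 ≡ 357, 1338^32 ≡ 75.
51 = 32 + 16 + 2 + 1, so 1338^51 ≡ 75·357·476·1338 ≡ 215 (mod 1633).
x_0 = 215.
x_1 = 215^2 mod 1633 = 501.
x_2 = 501^2 mod 1633 = 1152.
x_3 = 1152^2 mod 1633 = 1108.

1108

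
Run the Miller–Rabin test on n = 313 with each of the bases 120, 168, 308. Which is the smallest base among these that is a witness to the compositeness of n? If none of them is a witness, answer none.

none

n − 1 = 312 = 2^3 · 39, so s = 3 and d = 39.
Base 120: x_0 = 120^39 mod 313 = 308. x_0 is neither 1 nor 312, so continue squaring. x_1 = 308^2 mod 313 = 25. x_2 = 25^2 mod 313 = 312. x_2 ≡ −1, so 120 is not a witness.
Base 168: x_0 = 168^39 mod 313 = 5. x_0 is neither 1 nor 312, so continue squaring. x_1 = 5^2 mod 313 = 25. x_2 = 25^2 mod 313 = 312. x_2 ≡ −1, so 168 is not a witness.
Base 308: x_0 = 308^39 mod 313 = 125. x_0 is neither 1 nor 312, so continue squaring. x_1 = 125^2 mod 313 = 288. x_2 = 288^2 mod 313 = 312. x_2 ≡ −1, so 308 is not a witness.
No listed base is a witness for 313.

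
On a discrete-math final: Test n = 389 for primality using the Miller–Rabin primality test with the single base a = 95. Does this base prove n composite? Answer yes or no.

no

n − 1 = 388 = 2^2 · 97, so s = 2 and d = 97.
Repeated squaring mod 389: 95^1 ≡ 95, 95^2 ≡ 78, 95^4 ≡ 249, 95^8 ≡ 150, 95^16 ≡ 327, 95^32 ≡ 343, 95^64 ≡ 171.
97 = 64 + 32 + 1, so 95^97 ≡ 171·343·95 ≡ 388 (mod 389).
x_0 = 95^97 mod 389 = 388.
x_0 = 388 ≡ −1, so 95 is not a witness.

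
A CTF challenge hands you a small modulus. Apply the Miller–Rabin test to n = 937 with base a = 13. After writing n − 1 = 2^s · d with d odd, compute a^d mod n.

n − 1 = 936 = 2^3 · 117, so s = 3 and d = 117.
By repeated squaring, 13^117 ≡ 936 (mod 937).

936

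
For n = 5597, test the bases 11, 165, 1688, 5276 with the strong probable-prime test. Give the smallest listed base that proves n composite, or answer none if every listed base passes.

n − 1 = 5596 = 2^2 · 1399, so s = 2 and d = 1399.
Base 11: x_0 = 11^1399 mod 5597 = 4561. x_0 is neither 1 nor 5596, so continue squaring. x_1 = 4561^2 mod 5597 = 4269. Reached i = s−1 = 1 without hitting −1: 11 is a Miller–Rabin witness and 5597 is composite.
Base 165: x_0 = 165^1399 mod 5597 = 2568. x_0 is neither 1 nor 5596, so continue squaring. x_1 = 2568^2 mod 5597 = 1358. Reached i = s−1 = 1 without hitting −1: 165 is a Miller–Rabin witness and 5597 is composite.
Base 1688: x_0 = 1688^1399 mod 5597 = 3137. x_0 is neither 1 nor 5596, so continue squaring. x_1 = 3137^2 mod 5597 = 1243. Reached i = s−1 = 1 without hitting −1: 1688 is a Miller–Rabin witness and 5597 is composite.
Base 5276: x_0 = 5276^1399 mod 5597 = 1928. x_0 is neither 1 nor 5596, so continue squaring. x_1 = 1928^2 mod 5597 = 776. Reached i = s−1 = 1 without hitting −1: 5276 is a Miller–Rabin witness and 5597 is composite.
The smallest witness among the given bases is 11.

11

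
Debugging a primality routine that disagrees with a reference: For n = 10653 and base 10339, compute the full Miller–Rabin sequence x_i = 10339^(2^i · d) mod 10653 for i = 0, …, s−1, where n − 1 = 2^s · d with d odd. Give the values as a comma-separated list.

n − 1 = 10652 = 2^2 · 2663, so s = 2 and d = 2663.
x_0 = 10339^2663 mod 10653 = 4495.
x_1 = 4495^2 mod 10653 = 6937.

4495, 6937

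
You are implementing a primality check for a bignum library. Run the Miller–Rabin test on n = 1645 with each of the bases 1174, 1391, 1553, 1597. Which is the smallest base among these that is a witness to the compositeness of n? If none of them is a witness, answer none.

1391

n − 1 = 1644 = 2^2 · 411, so s = 2 and d = 411.
Base 1174: x_0 = 1174^411 mod 1645 = 1644. x_0 = 1644 ≡ −1, so 1174 is not a witness.
Base 1391: x_0 = 1391^411 mod 1645 = 251. x_0 is neither 1 nor 1644, so continue squaring. x_1 = 251^2 mod 1645 = 491. Reached i = s−1 = 1 without hitting −1: 1391 is a Miller–Rabin witness and 1645 is composite.
Base 1553: x_0 = 1553^411 mod 1645 = 1322. x_0 is neither 1 nor 1644, so continue squaring. x_1 = 1322^2 mod 1645 = 694. Reached i = s−1 = 1 without hitting −1: 1553 is a Miller–Rabin witness and 1645 is composite.
Base 1597: x_0 = 1597^411 mod 1645 = 1268. x_0 is neither 1 nor 1644, so continue squaring. x_1 = 1268^2 mod 1645 = 659. Reached i = s−1 = 1 without hitting −1: 1597 is a Miller–Rabin witness and 1645 is composite.
The smallest witness among the given bases is 1391.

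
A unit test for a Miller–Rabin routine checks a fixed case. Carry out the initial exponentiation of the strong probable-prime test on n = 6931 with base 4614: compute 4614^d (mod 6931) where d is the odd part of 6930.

n − 1 = 6930 = 2^1 · 3465, so s = 1 and d = 3465.
By repeated squaring, 4614^3465 ≡ 4251 (mod 6931).

4251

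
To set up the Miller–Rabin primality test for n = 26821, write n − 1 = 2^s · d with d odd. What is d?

Halving: 26820 → 13410 → 6705; 6705 is odd.
So 26820 = 2^2 · 6705.

6705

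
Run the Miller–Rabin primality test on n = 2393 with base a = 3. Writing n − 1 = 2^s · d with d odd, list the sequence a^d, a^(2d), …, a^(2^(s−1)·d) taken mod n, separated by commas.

2335, 971, 2392

n − 1 = 2392 = 2^3 · 299, so s = 3 and d = 299.
x_0 = 3^299 mod 2393 = 2335.
x_1 = 2335^2 mod 2393 = 971.
x_2 = 971^2 mod 2393 = 2392.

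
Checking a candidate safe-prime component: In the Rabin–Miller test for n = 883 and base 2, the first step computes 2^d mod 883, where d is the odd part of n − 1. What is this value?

882

n − 1 = 882 = 2^1 · 441, so s = 1 and d = 441.
2^441 mod 883 = 882.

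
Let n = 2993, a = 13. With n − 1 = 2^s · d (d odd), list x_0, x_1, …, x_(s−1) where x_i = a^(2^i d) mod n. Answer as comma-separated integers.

2721, 2152, 933, 2519

n − 1 = 2992 = 2^4 · 187, so s = 4 and d = 187.
x_0 = 13^187 mod 2993 = 2721.
x_1 = 2721^2 mod 2993 = 2152.
x_2 = 2152^2 mod 2993 = 933.
x_3 = 933^2 mod 2993 = 2519.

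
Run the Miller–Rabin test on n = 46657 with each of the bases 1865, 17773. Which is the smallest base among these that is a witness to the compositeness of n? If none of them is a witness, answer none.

none

n − 1 = 46656 = 2^6 · 729, so s = 6 and d = 729.
Base 1865: x_0 = 1865^729 mod 46657 = 36106. x_0 is neither 1 nor 46656, so continue squaring. x_1 = 36106^2 mod 46657 = 46656. x_1 ≡ −1, so 1865 is not a witness.
Base 17773: x_0 = 17773^729 mod 46657 = 41150. x_0 is neither 1 nor 46656, so continue squaring. x_1 = 41150^2 mod 46657 = 46656. x_1 ≡ −1, so 17773 is not a witness.
No listed base is a witness for 46657.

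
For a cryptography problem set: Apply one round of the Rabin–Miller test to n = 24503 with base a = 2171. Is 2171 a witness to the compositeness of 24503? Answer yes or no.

yes

n − 1 = 24502 = 2^1 · 12251, so s = 1 and d = 12251.
x_0 = 2171^12251 mod 24503 = 7902.
x_0 ∉ {1, 24502} and s = 1, so 2171 is a Miller–Rabin witness and 24503 is composite.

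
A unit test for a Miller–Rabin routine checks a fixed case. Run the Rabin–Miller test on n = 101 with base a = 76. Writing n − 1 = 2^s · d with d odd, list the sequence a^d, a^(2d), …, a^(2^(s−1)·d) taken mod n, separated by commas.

100, 1

n − 1 = 100 = 2^2 · 25, so s = 2 and d = 25.
x_0 = 76^25 mod 101 = 100.
x_1 = 100^2 mod 101 = 1.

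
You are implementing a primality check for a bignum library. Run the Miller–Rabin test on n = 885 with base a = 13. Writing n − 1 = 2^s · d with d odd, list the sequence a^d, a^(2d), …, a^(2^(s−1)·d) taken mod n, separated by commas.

n − 1 = 884 = 2^2 · 221, so s = 2 and d = 221.
x_0 = 13^221 mod 885 = 103.
x_1 = 103^2 mod 885 = 874.

103, 874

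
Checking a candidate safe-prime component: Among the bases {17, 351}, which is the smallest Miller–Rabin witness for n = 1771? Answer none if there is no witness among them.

n − 1 = 1770 = 2^1 · 885, so s = 1 and d = 885.
Base 17: x_0 = 17^885 mod 1771 = 1539. x_0 ∉ {1, 1770} and s = 1, so 17 is a Miller–Rabin witness and 1771 is composite.
Base 351: x_0 = 351^885 mod 1771 = 1198. x_0 ∉ {1, 1770} and s = 1, so 351 is a Miller–Rabin witness and 1771 is composite.
The smallest witness among the given bases is 17.

17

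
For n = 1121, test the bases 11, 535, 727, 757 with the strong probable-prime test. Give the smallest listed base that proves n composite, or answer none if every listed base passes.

n − 1 = 1120 = 2^5 · 35, so s = 5 and d = 35.
Base 11: x_0 = 11^35 mod 1121 = 976. x_0 is neither 1 nor 1120, so continue squaring. x_1 = 976^2 mod 1121 = 847. x_2 = 847^2 mod 1121 = 1090. x_3 = 1090^2 mod 1121 = 961. x_4 = 961^2 mod 1121 = 938. Reached i = s−1 = 4 without hitting −1: 11 is a Miller–Rabin witness and 1121 is composite.
Base 535: x_0 = 535^35 mod 1121 = 792. x_0 is neither 1 nor 1120, so continue squaring. x_1 = 792^2 mod 1121 = 625. x_2 = 625^2 mod 1121 = 517. x_3 = 517^2 mod 1121 = 491. x_4 = 491^2 mod 1121 = 66. Reached i = s−1 = 4 without hitting −1: 535 is a Miller–Rabin witness and 1121 is composite.
Base 727: x_0 = 727^35 mod 1121 = 992. x_0 is neither 1 nor 1120, so continue squaring. x_1 = 992^2 mod 1121 = 947. x_2 = 947^2 mod 1121 = 9. x_3 = 9^2 mod 1121 = 81. x_4 = 81^2 mod 1121 = 956. Reached i = s−1 = 4 without hitting −1: 727 is a Miller–Rabin witness and 1121 is composite.
Base 757: x_0 = 757^35 mod 1121 = 481. x_0 is neither 1 nor 1120, so continue squaring. x_1 = 481^2 mod 1121 = 435. x_2 = 435^2 mod 1121 = 897. x_3 = 897^2 mod 1121 = 852. x_4 = 852^2 mod 1121 = 617. Reached i = s−1 = 4 without hitting −1: 757 is a Miller–Rabin witness and 1121 is composite.
The smallest witness among the given bases is 11.

11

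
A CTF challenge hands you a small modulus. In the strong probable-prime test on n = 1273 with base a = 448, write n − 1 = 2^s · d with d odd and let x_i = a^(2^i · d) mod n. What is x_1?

n − 1 = 1272 = 2^3 · 159, so s = 3 and d = 159.
Repeated squaring mod 1273: 448^1 ≡ 448, 448^2 ≡ 843, 448^4 ≡ 315, 448^8 ≡ 1204, 448^16 ≡ 942, 448^32 ≡ 83, 448^64 ≡ 524, 448^128 ≡ 881.
159 = 128 + 16 + 8 + 4 + 2 + 1, so 448^159 ≡ 881·942·1204·315·843·448 ≡ 723 (mod 1273).
x_0 = 723.
x_1 = 723^2 mod 1273 = 799.

799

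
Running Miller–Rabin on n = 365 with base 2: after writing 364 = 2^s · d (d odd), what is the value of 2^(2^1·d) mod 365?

4

n − 1 = 364 = 2^2 · 91, so s = 2 and d = 91.
Repeated squaring mod 365: 2^1 ≡ 2, 2^2 ≡ 4, 2^4 ≡ 16, 2^8 ≡ 256, 2^16 ≡ 201, 2^32 ≡ 251, 2^64 ≡ 221.
91 = 64 + 16 + 8 + 2 + 1, so 2^91 ≡ 221·201·256·4·2 ≡ 148 (mod 365).
x_0 = 148.
x_1 = 148^2 mod 365 = 4.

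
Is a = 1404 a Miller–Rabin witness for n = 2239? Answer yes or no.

no

n − 1 = 2238 = 2^1 · 1119, so s = 1 and d = 1119.
By repeated squaring, 1404^1119 ≡ 2238 (mod 2239).
x_0 = 1404^1119 mod 2239 = 2238.
x_0 = 2238 ≡ −1, so 1404 is not a witness.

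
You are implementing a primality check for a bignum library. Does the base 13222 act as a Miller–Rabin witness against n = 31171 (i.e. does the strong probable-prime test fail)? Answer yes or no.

n − 1 = 31170 = 2^1 · 15585, so s = 1 and d = 15585.
x_0 = 13222^15585 mod 31171 = 31170.
x_0 = 31170 ≡ −1, so 13222 is not a witness.

no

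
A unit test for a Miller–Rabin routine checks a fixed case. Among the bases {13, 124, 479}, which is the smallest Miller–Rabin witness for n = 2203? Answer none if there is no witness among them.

none

n − 1 = 2202 = 2^1 · 1101, so s = 1 and d = 1101.
Base 13: x_0 = 13^1101 mod 2203 = 2202. x_0 = 2202 ≡ −1, so 13 is not a witness.
Base 124: x_0 = 124^1101 mod 2203 = 2202. x_0 = 2202 ≡ −1, so 124 is not a witness.
Base 479: x_0 = 479^1101 mod 2203 = 1. x_0 = 1, so 479 is not a witness.
No listed base is a witness for 2203.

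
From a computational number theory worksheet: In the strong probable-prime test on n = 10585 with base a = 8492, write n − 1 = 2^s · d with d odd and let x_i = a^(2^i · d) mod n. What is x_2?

n − 1 = 10584 = 2^3 · 1323, so s = 3 and d = 1323.
Repeated squaring mod 10585: 8492^1 ≡ 8492, 8492^2 ≡ 9044, 8492^4 ≡ 3641, 8492^8 ≡ 4461, 8492^16 ≡ 721, 8492^32 ≡ 1176, 8492^64 ≡ 6926, 8492^128 ≡ 8841, 8492^256 ≡ 3641, 8492^512 ≡ 4461, 8492^1024 ≡ 721.
1323 = 1024 + 256 + 32 + 8 + 2 + 1, so 8492^1323 ≡ 721·3641·1176·4461·9044·8492 ≡ 8933 (mod 10585).
x_0 = 8933.
x_1 = 8933^2 mod 10585 = 8759.
x_2 = 8759^2 mod 10585 = 1.

1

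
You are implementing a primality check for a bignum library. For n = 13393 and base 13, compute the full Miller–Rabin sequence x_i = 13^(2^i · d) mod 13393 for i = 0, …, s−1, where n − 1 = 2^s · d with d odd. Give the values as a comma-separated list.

3823, 3566, 6399, 4800

n − 1 = 13392 = 2^4 · 837, so s = 4 and d = 837.
x_0 = 13^837 mod 13393 = 3823.
x_1 = 3823^2 mod 13393 = 3566.
x_2 = 3566^2 mod 13393 = 6399.
x_3 = 6399^2 mod 13393 = 4800.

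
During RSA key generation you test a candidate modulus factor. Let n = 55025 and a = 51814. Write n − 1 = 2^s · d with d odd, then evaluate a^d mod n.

n − 1 = 55024 = 2^4 · 3439, so s = 4 and d = 3439.
Repeated squaring mod 55025: 51814^1 ≡ 51814, 51814^2 ≡ 20846, 51814^4 ≡ 23291, 51814^8 ≡ 34231, 51814^16 ≡ 3986, 51814^32 ≡ 40996, 51814^64 ≡ 43441, 51814^128 ≡ 38106, 51814^256 ≡ 12511, 51814^512 ≡ 34021, 51814^1024 ≡ 32591, 51814^2048 ≡ 25706.
3439 = 2048 + 1024 + 256 + 64 + 32 + 8 + 4 + 2 + 1, so 51814^3439 ≡ 25706·32591·12511·43441·40996·34231·23291·20846·51814 ≡ 22434 (mod 55025).

22434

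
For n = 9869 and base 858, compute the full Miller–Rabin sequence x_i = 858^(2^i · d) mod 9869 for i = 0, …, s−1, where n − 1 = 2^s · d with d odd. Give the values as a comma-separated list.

4346, 8319

n − 1 = 9868 = 2^2 · 2467, so s = 2 and d = 2467.
x_0 = 858^2467 mod 9869 = 4346.
x_1 = 4346^2 mod 9869 = 8319.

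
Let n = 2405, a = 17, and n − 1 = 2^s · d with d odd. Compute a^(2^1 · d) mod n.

484

n − 1 = 2404 = 2^2 · 601, so s = 2 and d = 601.
Repeated squaring mod 2405: 17^1 ≡ 17, 17^2 ≡ 289, 17^4 ≡ 1751, 17^8 ≡ 2031, 17^16 ≡ 386, 17^32 ≡ 2291, 17^64 ≡ 971, 17^128 ≡ 81, 17^256 ≡ 1751, 17^512 ≡ 2031.
601 = 512 + 64 + 16 + 8 + 1, so 17^601 ≡ 2031·971·386·2031·17 ≡ 1317 (mod 2405).
x_0 = 1317.
x_1 = 1317^2 mod 2405 = 484.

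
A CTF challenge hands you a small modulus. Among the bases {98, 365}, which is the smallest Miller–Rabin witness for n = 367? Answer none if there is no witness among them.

none

n − 1 = 366 = 2^1 · 183, so s = 1 and d = 183.
Base 98: x_0 = 98^183 mod 367 = 1. x_0 = 1, so 98 is not a witness.
Base 365: x_0 = 365^183 mod 367 = 366. x_0 = 366 ≡ −1, so 365 is not a witness.
No listed base is a witness for 367.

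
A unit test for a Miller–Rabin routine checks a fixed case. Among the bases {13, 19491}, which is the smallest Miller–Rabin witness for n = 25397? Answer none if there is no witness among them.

n − 1 = 25396 = 2^2 · 6349, so s = 2 and d = 6349.
Base 13: x_0 = 13^6349 mod 25397 = 14269. x_0 is neither 1 nor 25396, so continue squaring. x_1 = 14269^2 mod 25397 = 22009. Reached i = s−1 = 1 without hitting −1: 13 is a Miller–Rabin witness and 25397 is composite.
Base 19491: x_0 = 19491^6349 mod 25397 = 24295. x_0 is neither 1 nor 25396, so continue squaring. x_1 = 24295^2 mod 25397 = 20745. Reached i = s−1 = 1 without hitting −1: 19491 is a Miller–Rabin witness and 25397 is composite.
The smallest witness among the given bases is 13.

13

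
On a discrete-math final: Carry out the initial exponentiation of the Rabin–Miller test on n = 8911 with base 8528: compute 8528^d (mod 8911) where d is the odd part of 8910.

1

n − 1 = 8910 = 2^1 · 4455, so s = 1 and d = 4455.
8528^4455 mod 8911 = 1.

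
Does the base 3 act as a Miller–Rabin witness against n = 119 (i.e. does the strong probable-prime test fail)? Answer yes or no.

yes

n − 1 = 118 = 2^1 · 59, so s = 1 and d = 59.
Repeated squaring mod 119: 3^1 ≡ 3, 3^2 ≡ 9, 3^4 ≡ 81, 3^8 ≡ 16, 3^16 ≡ 18, 3^32 ≡ 86.
59 = 32 + 16 + 8 + 2 + 1, so 3^59 ≡ 86·18·16·9·3 ≡ 75 (mod 119).
x_0 = 3^59 mod 119 = 75.
x_0 ∉ {1, 118} and s = 1, so 3 is a Miller–Rabin witness and 119 is composite.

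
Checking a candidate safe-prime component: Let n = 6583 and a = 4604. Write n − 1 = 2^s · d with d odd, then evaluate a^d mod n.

n − 1 = 6582 = 2^1 · 3291, so s = 1 and d = 3291.
4604^3291 mod 6583 = 196.

196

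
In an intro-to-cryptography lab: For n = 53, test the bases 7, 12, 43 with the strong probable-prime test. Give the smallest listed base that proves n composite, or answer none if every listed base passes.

n − 1 = 52 = 2^2 · 13, so s = 2 and d = 13.
Base 7: x_0 = 7^13 mod 53 = 52. x_0 = 52 ≡ −1, so 7 is not a witness.
Base 12: x_0 = 12^13 mod 53 = 23. x_0 is neither 1 nor 52, so continue squaring. x_1 = 23^2 mod 53 = 52. x_1 ≡ −1, so 12 is not a witness.
Base 43: x_0 = 43^13 mod 53 = 52. x_0 = 52 ≡ −1, so 43 is not a witness.
No listed base is a witness for 53.

none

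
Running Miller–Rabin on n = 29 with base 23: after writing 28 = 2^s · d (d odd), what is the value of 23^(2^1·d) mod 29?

n − 1 = 28 = 2^2 · 7, so s = 2 and d = 7.
Repeated squaring mod 29: 23^1 ≡ 23, 23^2 ≡ 7, 23^4 ≡ 20.
7 = 4 + 2 + 1, so 23^7 ≡ 20·7·23 ≡ 1 (mod 29).
x_0 = 1.
x_1 = 1^2 mod 29 = 1.

1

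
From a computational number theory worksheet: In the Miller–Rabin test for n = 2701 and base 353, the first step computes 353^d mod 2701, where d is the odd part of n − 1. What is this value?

n − 1 = 2700 = 2^2 · 675, so s = 2 and d = 675.
Repeated squaring mod 2701: 353^1 ≡ 353, 353^2 ≡ 363, 353^4 ≡ 2121, 353^8 ≡ 1476, 353^16 ≡ 1570, 353^32 ≡ 1588, 353^64 ≡ 1711, 353^128 ≡ 2338, 353^256 ≡ 2121, 353^512 ≡ 1476.
675 = 512 + 128 + 32 + 2 + 1, so 353^675 ≡ 1476·2338·1588·363·353 ≡ 265 (mod 2701).

265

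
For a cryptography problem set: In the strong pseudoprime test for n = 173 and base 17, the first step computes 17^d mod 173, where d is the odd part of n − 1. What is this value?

n − 1 = 172 = 2^2 · 43, so s = 2 and d = 43.
17^43 mod 173 = 80.

80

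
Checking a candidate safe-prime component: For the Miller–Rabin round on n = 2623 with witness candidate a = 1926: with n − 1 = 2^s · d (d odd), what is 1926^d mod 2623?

n − 1 = 2622 = 2^1 · 1311, so s = 1 and d = 1311.
Repeated squaring mod 2623: 1926^1 ≡ 1926, 1926^2 ≡ 554, 1926^4 ≡ 25, 1926^8 ≡ 625, 1926^16 ≡ 2421, 1926^32 ≡ 1459, 1926^64 ≡ 1428, 1926^128 ≡ 1113, 1926^256 ≡ 713, 1926^512 ≡ 2130, 1926^1024 ≡ 1733.
1311 = 1024 + 256 + 16 + 8 + 4 + 2 + 1, so 1926^1311 ≡ 1733·713·2421·625·25·554·1926 ≡ 94 (mod 2623).

94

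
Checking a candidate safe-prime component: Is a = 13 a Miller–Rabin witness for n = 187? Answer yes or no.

yes

n − 1 = 186 = 2^1 · 93, so s = 1 and d = 93.
x_0 = 13^93 mod 187 = 30.
x_0 ∉ {1, 186} and s = 1, so 13 is a Miller–Rabin witness and 187 is composite.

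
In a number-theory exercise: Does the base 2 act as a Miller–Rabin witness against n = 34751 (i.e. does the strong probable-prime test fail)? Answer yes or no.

yes

n − 1 = 34750 = 2^1 · 17375, so s = 1 and d = 17375.
x_0 = 2^17375 mod 34751 = 28304.
x_0 ∉ {1, 34750} and s = 1, so 2 is a Miller–Rabin witness and 34751 is composite.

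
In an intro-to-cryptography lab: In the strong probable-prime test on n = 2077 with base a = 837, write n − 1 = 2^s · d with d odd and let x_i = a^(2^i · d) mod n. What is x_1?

1581

n − 1 = 2076 = 2^2 · 519, so s = 2 and d = 519.
x_0 = 837^519 mod 2077 = 1364.
x_1 = 1364^2 mod 2077 = 1581.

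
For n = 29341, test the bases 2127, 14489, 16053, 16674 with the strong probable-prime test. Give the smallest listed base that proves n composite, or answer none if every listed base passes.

n − 1 = 29340 = 2^2 · 7335, so s = 2 and d = 7335.
Base 2127: x_0 = 2127^7335 mod 29341 = 21910. x_0 is neither 1 nor 29340, so continue squaring. x_1 = 21910^2 mod 29341 = 29340. x_1 ≡ −1, so 2127 is not a witness.
Base 14489: x_0 = 14489^7335 mod 29341 = 13980. x_0 is neither 1 nor 29340, so continue squaring. x_1 = 13980^2 mod 29341 = 29340. x_1 ≡ −1, so 14489 is not a witness.
Base 16053: x_0 = 16053^7335 mod 29341 = 10847. x_0 is neither 1 nor 29340, so continue squaring. x_1 = 10847^2 mod 29341 = 29340. x_1 ≡ −1, so 16053 is not a witness.
Base 16674: x_0 = 16674^7335 mod 29341 = 10847. x_0 is neither 1 nor 29340, so continue squaring. x_1 = 10847^2 mod 29341 = 29340. x_1 ≡ −1, so 16674 is not a witness.
No listed base is a witness for 29341.

none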